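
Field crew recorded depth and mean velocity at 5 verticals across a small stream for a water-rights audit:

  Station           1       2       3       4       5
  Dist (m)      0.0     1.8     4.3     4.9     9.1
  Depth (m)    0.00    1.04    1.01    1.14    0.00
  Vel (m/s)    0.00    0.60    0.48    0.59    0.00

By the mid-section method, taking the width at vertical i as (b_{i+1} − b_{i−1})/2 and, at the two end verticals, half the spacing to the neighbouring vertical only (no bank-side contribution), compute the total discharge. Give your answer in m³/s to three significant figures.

w_2 = (4.3 − 0.0)/2 = 2.15 m; q_2 = 0.60 × 1.04 × 2.15 = 1.342 m³/s
w_3 = (4.9 − 1.8)/2 = 1.55 m; q_3 = 0.48 × 1.01 × 1.55 = 0.7514 m³/s
w_4 = (9.1 − 4.3)/2 = 2.4 m; q_4 = 0.59 × 1.14 × 2.4 = 1.614 m³/s
Stations 1, 5 contribute zero (depth or velocity is 0).
Q = Σ qᵢ = 3.707 m³/s

3.71 m³/s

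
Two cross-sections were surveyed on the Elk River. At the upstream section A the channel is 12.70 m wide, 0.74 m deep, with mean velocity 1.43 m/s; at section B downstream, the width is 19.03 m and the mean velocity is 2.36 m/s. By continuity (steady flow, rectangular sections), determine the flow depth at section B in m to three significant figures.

Q = A₁V₁ = (12.70×0.74) × 1.43 = 13.44 m³/s
d₂ = Q/(b₂ V₂) = 13.44/(19.03×2.36) = 0.2992 m

0.299 m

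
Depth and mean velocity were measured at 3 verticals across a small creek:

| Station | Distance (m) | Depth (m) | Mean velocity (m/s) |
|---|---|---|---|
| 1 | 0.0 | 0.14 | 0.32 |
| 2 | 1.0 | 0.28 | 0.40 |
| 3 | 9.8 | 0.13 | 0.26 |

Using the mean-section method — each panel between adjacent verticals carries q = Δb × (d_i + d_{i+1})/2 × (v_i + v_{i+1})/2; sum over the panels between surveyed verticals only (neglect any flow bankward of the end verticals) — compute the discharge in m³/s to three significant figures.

0.671 m³/s

Panel 1-2: Δb = 1 m, d̄ = (0.14+0.28)/2 = 0.21, v̄ = (0.32+0.40)/2 = 0.36 → q = 1×0.21×0.36 = 0.07560 m³/s
Panel 2-3: Δb = 8.8 m, d̄ = (0.28+0.13)/2 = 0.205, v̄ = (0.40+0.26)/2 = 0.33 → q = 8.8×0.205×0.33 = 0.5953 m³/s
Q = Σ q = 0.6709 m³/s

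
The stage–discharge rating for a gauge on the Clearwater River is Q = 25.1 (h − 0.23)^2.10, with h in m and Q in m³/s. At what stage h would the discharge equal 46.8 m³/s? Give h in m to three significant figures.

h − h₀ = (Q/C)^(1/b) = (46.8/25.1)^(1/2.10) = 1.345 m
h = 0.23 + 1.345 = 1.575 m

1.58 m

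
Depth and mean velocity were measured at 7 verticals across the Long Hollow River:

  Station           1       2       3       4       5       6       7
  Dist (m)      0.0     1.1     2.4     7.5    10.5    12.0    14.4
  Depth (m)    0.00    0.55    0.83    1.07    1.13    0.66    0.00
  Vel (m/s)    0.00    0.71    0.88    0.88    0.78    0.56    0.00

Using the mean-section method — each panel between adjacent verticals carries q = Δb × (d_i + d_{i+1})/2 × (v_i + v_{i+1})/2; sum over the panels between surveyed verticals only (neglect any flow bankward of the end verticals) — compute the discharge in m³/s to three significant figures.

8.94 m³/s

Panel 1-2: Δb = 1.1 m, d̄ = (0.00+0.55)/2 = 0.275, v̄ = (0.00+0.71)/2 = 0.355 → q = 1.1×0.275×0.355 = 0.1074 m³/s
Panel 2-3: Δb = 1.3 m, d̄ = (0.55+0.83)/2 = 0.69, v̄ = (0.71+0.88)/2 = 0.795 → q = 1.3×0.69×0.795 = 0.7131 m³/s
Panel 3-4: Δb = 5.1 m, d̄ = (0.83+1.07)/2 = 0.95, v̄ = (0.88+0.88)/2 = 0.88 → q = 5.1×0.95×0.88 = 4.264 m³/s
Panel 4-5: Δb = 3 m, d̄ = (1.07+1.13)/2 = 1.1, v̄ = (0.88+0.78)/2 = 0.83 → q = 3×1.1×0.83 = 2.739 m³/s
Panel 5-6: Δb = 1.5 m, d̄ = (1.13+0.66)/2 = 0.895, v̄ = (0.78+0.56)/2 = 0.67 → q = 1.5×0.895×0.67 = 0.8995 m³/s
Panel 6-7: Δb = 2.4 m, d̄ = (0.66+0.00)/2 = 0.33, v̄ = (0.56+0.00)/2 = 0.28 → q = 2.4×0.33×0.28 = 0.2218 m³/s
Q = Σ q = 8.944 m³/s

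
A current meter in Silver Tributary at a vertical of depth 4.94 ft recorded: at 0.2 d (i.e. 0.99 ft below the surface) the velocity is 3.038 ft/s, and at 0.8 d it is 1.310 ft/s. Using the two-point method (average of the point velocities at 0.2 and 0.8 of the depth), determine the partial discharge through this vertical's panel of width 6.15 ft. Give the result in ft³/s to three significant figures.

v̄ = (3.038 + 1.310) / 2 = 2.174 ft/s
q = v̄ × d × w = 2.174 × 4.94 × 6.15 = 66.05 ft³/s

66.0 ft³/s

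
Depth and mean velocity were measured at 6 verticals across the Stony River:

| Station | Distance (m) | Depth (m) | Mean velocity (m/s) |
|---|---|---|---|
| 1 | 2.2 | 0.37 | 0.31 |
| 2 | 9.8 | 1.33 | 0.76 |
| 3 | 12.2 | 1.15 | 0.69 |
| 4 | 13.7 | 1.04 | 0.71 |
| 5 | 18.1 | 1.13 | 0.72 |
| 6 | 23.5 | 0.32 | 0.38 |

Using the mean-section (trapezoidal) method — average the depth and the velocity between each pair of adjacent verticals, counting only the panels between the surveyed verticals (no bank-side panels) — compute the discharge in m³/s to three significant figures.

12.3 m³/s

Panel 1-2: Δb = 7.6 m, d̄ = (0.37+1.33)/2 = 0.85, v̄ = (0.31+0.76)/2 = 0.535 → q = 7.6×0.85×0.535 = 3.456 m³/s
Panel 2-3: Δb = 2.4 m, d̄ = (1.33+1.15)/2 = 1.24, v̄ = (0.76+0.69)/2 = 0.725 → q = 2.4×1.24×0.725 = 2.158 m³/s
Panel 3-4: Δb = 1.5 m, d̄ = (1.15+1.04)/2 = 1.095, v̄ = (0.69+0.71)/2 = 0.7 → q = 1.5×1.095×0.7 = 1.150 m³/s
Panel 4-5: Δb = 4.4 m, d̄ = (1.04+1.13)/2 = 1.085, v̄ = (0.71+0.72)/2 = 0.715 → q = 4.4×1.085×0.715 = 3.413 m³/s
Panel 5-6: Δb = 5.4 m, d̄ = (1.13+0.32)/2 = 0.725, v̄ = (0.72+0.38)/2 = 0.55 → q = 5.4×0.725×0.55 = 2.153 m³/s
Q = Σ q = 12.33 m³/s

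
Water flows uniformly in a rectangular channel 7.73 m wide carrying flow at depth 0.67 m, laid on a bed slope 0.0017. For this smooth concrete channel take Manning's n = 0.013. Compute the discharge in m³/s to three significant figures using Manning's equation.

11.3 m³/s

A = b·y = 7.73 × 0.67 = 5.179 m²
P = b + 2y = 7.73 + 2×0.67 = 9.070 m
R = A/P = 5.179/9.070 = 0.5710 m
Q = (1/n)·A·R^(2/3)·S^(1/2) = (1/0.013) × 5.179 × 0.5710^(2/3) × 0.0017^(1/2) = 11.31 m³/s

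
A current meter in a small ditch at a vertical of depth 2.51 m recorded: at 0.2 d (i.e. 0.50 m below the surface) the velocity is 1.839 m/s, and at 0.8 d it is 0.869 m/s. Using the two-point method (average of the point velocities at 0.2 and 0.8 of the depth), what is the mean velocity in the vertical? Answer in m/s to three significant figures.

1.35 m/s

v̄ = (1.839 + 0.869) / 2 = 1.354 m/s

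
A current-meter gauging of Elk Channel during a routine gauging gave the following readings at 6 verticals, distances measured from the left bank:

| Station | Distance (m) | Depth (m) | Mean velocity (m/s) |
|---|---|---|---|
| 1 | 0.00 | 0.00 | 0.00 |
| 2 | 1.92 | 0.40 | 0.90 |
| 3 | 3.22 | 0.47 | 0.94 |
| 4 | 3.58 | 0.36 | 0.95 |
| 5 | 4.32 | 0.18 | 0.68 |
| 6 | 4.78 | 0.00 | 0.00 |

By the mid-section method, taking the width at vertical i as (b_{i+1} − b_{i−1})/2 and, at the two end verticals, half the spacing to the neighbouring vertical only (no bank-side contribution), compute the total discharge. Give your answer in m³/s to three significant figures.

1.21 m³/s

w_2 = (3.22 − 0.00)/2 = 1.61 m; q_2 = 0.90 × 0.40 × 1.61 = 0.5796 m³/s
w_3 = (3.58 − 1.92)/2 = 0.83 m; q_3 = 0.94 × 0.47 × 0.83 = 0.3667 m³/s
w_4 = (4.32 − 3.22)/2 = 0.55 m; q_4 = 0.95 × 0.36 × 0.55 = 0.1881 m³/s
w_5 = (4.78 − 3.58)/2 = 0.6 m; q_5 = 0.68 × 0.18 × 0.6 = 0.07344 m³/s
Stations 1, 6 contribute zero (depth or velocity is 0).
Q = Σ qᵢ = 1.208 m³/s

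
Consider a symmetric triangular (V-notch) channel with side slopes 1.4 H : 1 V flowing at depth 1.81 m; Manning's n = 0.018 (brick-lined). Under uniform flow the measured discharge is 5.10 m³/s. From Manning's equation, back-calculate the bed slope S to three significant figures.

A = z·y² = 1.4×1.81² = 4.587 m²
P = 2y√(1+z²) = 2×1.81×√(1+1.4²) = 6.228 m
R = A/P = 4.587/6.228 = 0.7364 m
S = (Q·n / (1·A·R^(2/3)))² = (5.10×0.018 / (1×4.587×0.8155))² = 0.0006024

0.000602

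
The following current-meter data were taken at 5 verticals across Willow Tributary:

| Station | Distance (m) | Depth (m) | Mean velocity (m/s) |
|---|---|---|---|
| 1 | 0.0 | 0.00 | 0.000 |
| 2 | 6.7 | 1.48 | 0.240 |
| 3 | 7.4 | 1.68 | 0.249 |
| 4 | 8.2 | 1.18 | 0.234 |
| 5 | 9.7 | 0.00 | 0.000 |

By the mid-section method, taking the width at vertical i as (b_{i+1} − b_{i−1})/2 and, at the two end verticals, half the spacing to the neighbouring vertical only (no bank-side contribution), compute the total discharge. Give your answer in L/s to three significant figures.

w_2 = (7.4 − 0.0)/2 = 3.7 m; q_2 = 0.240 × 1.48 × 3.7 = 1.314 m³/s
w_3 = (8.2 − 6.7)/2 = 0.75 m; q_3 = 0.249 × 1.68 × 0.75 = 0.3137 m³/s
w_4 = (9.7 − 7.4)/2 = 1.15 m; q_4 = 0.234 × 1.18 × 1.15 = 0.3175 m³/s
Stations 1, 5 contribute zero (depth or velocity is 0).
Q = Σ qᵢ = 1.946 m³/s
= 1.946 × 1000 = 1946 L/s

1950 L/s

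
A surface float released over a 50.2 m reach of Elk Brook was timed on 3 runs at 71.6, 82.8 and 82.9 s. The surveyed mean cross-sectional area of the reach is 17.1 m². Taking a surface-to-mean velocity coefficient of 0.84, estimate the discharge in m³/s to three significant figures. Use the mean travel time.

9.12 m³/s

t̄ = (71.6 + 82.8 + 82.9) / 3 = 79.1 s
v_surface = L / t̄ = 50.2 / 79.1 = 0.6346 m/s
v_mean = 0.84 × 0.6346 = 0.5331 m/s
Q = A × v_mean = 17.1 × 0.5331 = 9.116 m³/s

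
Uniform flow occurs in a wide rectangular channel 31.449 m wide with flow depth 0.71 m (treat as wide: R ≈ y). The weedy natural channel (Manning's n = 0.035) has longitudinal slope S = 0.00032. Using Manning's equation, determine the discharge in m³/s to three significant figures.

A = b·y = 31.449 × 0.71 = 22.33 m²
Wide channel: R ≈ y = 0.71 m
Q = (1/n)·A·R^(2/3)·S^(1/2) = (1/0.035) × 22.33 × 0.7100^(2/3) × 0.00032^(1/2) = 9.083 m³/s

9.08 m³/s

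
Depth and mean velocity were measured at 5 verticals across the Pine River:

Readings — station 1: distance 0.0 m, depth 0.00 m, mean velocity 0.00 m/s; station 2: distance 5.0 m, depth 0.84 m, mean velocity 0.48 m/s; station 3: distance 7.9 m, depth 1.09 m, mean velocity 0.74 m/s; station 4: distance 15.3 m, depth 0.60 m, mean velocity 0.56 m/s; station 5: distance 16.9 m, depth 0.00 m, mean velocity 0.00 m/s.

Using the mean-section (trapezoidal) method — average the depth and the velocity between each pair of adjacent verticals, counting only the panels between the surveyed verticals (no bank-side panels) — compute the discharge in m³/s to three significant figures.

6.41 m³/s

Panel 1-2: Δb = 5 m, d̄ = (0.00+0.84)/2 = 0.42, v̄ = (0.00+0.48)/2 = 0.24 → q = 5×0.42×0.24 = 0.5040 m³/s
Panel 2-3: Δb = 2.9 m, d̄ = (0.84+1.09)/2 = 0.965, v̄ = (0.48+0.74)/2 = 0.61 → q = 2.9×0.965×0.61 = 1.707 m³/s
Panel 3-4: Δb = 7.4 m, d̄ = (1.09+0.60)/2 = 0.845, v̄ = (0.74+0.56)/2 = 0.65 → q = 7.4×0.845×0.65 = 4.064 m³/s
Panel 4-5: Δb = 1.6 m, d̄ = (0.60+0.00)/2 = 0.3, v̄ = (0.56+0.00)/2 = 0.28 → q = 1.6×0.3×0.28 = 0.1344 m³/s
Q = Σ q = 6.410 m³/s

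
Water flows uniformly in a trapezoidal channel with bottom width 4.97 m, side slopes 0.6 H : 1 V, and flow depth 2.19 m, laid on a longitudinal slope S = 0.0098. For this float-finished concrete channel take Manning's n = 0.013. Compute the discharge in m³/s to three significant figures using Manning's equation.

A = (b + z·y)·y = (4.97 + 0.6×2.19)×2.19 = 13.76 m²
P = b + 2y√(1+z²) = 4.97 + 2×2.19×√(1+0.6²) = 10.08 m
R = A/P = 13.76/10.08 = 1.366 m
Q = (1/n)·A·R^(2/3)·S^(1/2) = (1/0.013) × 13.76 × 1.366^(2/3) × 0.0098^(1/2) = 129.0 m³/s

129 m³/s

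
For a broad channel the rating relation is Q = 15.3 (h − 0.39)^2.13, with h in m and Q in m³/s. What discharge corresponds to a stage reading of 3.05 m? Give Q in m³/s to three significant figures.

123 m³/s

Q = 15.3 × (3.05 − 0.39)^2.13 = 15.3 × 2.66^2.13 = 122.9 m³/s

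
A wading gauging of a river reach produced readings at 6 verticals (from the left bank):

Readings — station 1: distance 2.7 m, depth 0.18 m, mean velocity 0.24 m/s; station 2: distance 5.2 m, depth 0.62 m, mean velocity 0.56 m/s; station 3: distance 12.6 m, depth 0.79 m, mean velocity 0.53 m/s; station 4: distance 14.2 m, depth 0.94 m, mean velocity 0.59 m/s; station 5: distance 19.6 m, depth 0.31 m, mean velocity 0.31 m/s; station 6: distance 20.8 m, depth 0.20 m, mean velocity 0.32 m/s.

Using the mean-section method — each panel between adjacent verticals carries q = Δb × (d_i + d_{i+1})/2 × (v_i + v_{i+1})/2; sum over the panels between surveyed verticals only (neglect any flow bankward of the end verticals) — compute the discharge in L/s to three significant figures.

Panel 1-2: Δb = 2.5 m, d̄ = (0.18+0.62)/2 = 0.4, v̄ = (0.24+0.56)/2 = 0.4 → q = 2.5×0.4×0.4 = 0.4000 m³/s
Panel 2-3: Δb = 7.4 m, d̄ = (0.62+0.79)/2 = 0.705, v̄ = (0.56+0.53)/2 = 0.545 → q = 7.4×0.705×0.545 = 2.843 m³/s
Panel 3-4: Δb = 1.6 m, d̄ = (0.79+0.94)/2 = 0.865, v̄ = (0.53+0.59)/2 = 0.56 → q = 1.6×0.865×0.56 = 0.7750 m³/s
Panel 4-5: Δb = 5.4 m, d̄ = (0.94+0.31)/2 = 0.625, v̄ = (0.59+0.31)/2 = 0.45 → q = 5.4×0.625×0.45 = 1.519 m³/s
Panel 5-6: Δb = 1.2 m, d̄ = (0.31+0.20)/2 = 0.255, v̄ = (0.31+0.32)/2 = 0.315 → q = 1.2×0.255×0.315 = 0.09639 m³/s
Q = Σ q = 5.633 m³/s
= 5.633 × 1000 = 5633 L/s

5630 L/s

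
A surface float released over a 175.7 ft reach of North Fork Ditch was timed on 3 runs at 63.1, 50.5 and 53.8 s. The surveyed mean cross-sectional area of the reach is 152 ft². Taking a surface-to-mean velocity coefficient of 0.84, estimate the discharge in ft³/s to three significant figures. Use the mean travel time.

402 ft³/s

t̄ = (63.1 + 50.5 + 53.8) / 3 = 55.8 s
v_surface = L / t̄ = 175.7 / 55.8 = 3.149 ft/s
v_mean = 0.84 × 3.149 = 2.645 ft/s
Q = A × v_mean = 152 × 2.645 = 402.0 ft³/s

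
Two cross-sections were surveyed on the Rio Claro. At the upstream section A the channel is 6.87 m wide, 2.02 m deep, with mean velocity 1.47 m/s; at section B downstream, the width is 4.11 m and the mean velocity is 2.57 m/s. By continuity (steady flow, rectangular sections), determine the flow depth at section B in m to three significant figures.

Q = A₁V₁ = (6.87×2.02) × 1.47 = 20.40 m³/s
d₂ = Q/(b₂ V₂) = 20.40/(4.11×2.57) = 1.931 m

1.93 m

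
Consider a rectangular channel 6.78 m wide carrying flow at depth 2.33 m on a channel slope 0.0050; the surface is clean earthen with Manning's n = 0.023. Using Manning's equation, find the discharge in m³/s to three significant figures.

A = b·y = 6.78 × 2.33 = 15.80 m²
P = b + 2y = 6.78 + 2×2.33 = 11.44 m
R = A/P = 15.80/11.44 = 1.381 m
Q = (1/n)·A·R^(2/3)·S^(1/2) = (1/0.023) × 15.80 × 1.381^(2/3) × 0.0050^(1/2) = 60.23 m³/s

60.2 m³/s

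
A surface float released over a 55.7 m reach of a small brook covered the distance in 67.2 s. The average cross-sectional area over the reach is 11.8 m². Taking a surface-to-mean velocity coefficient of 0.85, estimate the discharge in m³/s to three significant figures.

8.31 m³/s

v_surface = L / t̄ = 55.7 / 67.2 = 0.8289 m/s
v_mean = 0.85 × 0.8289 = 0.7045 m/s
Q = A × v_mean = 11.8 × 0.7045 = 8.314 m³/s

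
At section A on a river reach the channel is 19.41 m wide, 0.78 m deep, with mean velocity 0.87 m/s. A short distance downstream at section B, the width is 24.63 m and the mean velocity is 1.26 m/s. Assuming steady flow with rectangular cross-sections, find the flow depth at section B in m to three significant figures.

0.424 m

Q = A₁V₁ = (19.41×0.78) × 0.87 = 13.17 m³/s
d₂ = Q/(b₂ V₂) = 13.17/(24.63×1.26) = 0.4244 m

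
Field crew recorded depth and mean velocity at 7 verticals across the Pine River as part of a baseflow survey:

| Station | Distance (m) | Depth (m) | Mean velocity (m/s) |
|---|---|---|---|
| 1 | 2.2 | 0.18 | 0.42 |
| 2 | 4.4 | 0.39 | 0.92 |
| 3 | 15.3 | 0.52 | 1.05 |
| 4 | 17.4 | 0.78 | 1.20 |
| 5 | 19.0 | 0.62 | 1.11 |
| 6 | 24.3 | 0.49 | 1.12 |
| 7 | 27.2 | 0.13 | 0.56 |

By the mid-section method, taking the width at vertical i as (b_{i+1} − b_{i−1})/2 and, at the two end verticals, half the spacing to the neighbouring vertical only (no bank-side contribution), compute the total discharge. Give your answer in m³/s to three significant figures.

12.4 m³/s

w_1 = (4.4 − 2.2)/2 = 1.1 m; q_1 = 0.42 × 0.18 × 1.1 = 0.08316 m³/s
w_2 = (15.3 − 2.2)/2 = 6.55 m; q_2 = 0.92 × 0.39 × 6.55 = 2.350 m³/s
w_3 = (17.4 − 4.4)/2 = 6.5 m; q_3 = 1.05 × 0.52 × 6.5 = 3.549 m³/s
w_4 = (19.0 − 15.3)/2 = 1.85 m; q_4 = 1.20 × 0.78 × 1.85 = 1.732 m³/s
w_5 = (24.3 − 17.4)/2 = 3.45 m; q_5 = 1.11 × 0.62 × 3.45 = 2.374 m³/s
w_6 = (27.2 − 19.0)/2 = 4.1 m; q_6 = 1.12 × 0.49 × 4.1 = 2.250 m³/s
w_7 = (27.2 − 24.3)/2 = 1.45 m; q_7 = 0.56 × 0.13 × 1.45 = 0.1056 m³/s
Q = Σ qᵢ = 12.44 m³/s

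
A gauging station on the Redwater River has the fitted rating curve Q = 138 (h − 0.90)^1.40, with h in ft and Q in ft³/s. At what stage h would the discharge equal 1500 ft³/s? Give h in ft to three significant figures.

h − h₀ = (Q/C)^(1/b) = (1500/138)^(1/1.40) = 5.497 ft
h = 0.90 + 5.497 = 6.397 ft

6.40 ft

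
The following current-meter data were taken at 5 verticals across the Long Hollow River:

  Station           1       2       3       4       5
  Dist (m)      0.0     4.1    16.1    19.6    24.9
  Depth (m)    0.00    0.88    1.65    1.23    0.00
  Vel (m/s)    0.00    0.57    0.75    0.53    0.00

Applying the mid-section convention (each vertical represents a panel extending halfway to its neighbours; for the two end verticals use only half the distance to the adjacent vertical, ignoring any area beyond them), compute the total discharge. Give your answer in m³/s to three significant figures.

w_2 = (16.1 − 0.0)/2 = 8.05 m; q_2 = 0.57 × 0.88 × 8.05 = 4.038 m³/s
w_3 = (19.6 − 4.1)/2 = 7.75 m; q_3 = 0.75 × 1.65 × 7.75 = 9.591 m³/s
w_4 = (24.9 − 16.1)/2 = 4.4 m; q_4 = 0.53 × 1.23 × 4.4 = 2.868 m³/s
Stations 1, 5 contribute zero (depth or velocity is 0).
Q = Σ qᵢ = 16.50 m³/s

16.5 m³/s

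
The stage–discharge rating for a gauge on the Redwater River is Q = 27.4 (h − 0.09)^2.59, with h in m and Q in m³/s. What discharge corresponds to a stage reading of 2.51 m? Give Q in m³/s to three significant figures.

270 m³/s

Q = 27.4 × (2.51 − 0.09)^2.59 = 27.4 × 2.42^2.59 = 270.3 m³/s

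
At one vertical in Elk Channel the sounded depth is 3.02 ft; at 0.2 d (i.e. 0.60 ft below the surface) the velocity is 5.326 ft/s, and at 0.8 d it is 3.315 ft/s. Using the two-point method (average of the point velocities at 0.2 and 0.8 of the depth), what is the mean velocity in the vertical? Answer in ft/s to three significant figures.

v̄ = (5.326 + 3.315) / 2 = 4.321 ft/s

4.32 ft/s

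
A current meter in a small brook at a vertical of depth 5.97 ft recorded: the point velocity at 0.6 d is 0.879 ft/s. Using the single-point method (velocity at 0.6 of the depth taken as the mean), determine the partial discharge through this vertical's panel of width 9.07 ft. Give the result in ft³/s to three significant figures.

v̄ = v₀.₆ = 0.879 ft/s
q = v̄ × d × w = 0.8790 × 5.97 × 9.07 = 47.60 ft³/s

47.6 ft³/s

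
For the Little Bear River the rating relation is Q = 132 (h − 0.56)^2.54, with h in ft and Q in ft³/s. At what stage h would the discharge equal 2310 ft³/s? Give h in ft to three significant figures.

h − h₀ = (Q/C)^(1/b) = (2310/132)^(1/2.54) = 3.086 ft
h = 0.56 + 3.086 = 3.646 ft

3.65 ft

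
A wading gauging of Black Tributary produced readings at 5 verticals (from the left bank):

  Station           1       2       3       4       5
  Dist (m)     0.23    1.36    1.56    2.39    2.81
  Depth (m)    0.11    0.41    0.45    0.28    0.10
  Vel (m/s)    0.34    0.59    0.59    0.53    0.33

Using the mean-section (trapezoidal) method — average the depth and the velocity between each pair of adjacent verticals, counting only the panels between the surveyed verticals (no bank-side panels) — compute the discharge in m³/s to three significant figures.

0.391 m³/s

Panel 1-2: Δb = 1.13 m, d̄ = (0.11+0.41)/2 = 0.26, v̄ = (0.34+0.59)/2 = 0.465 → q = 1.13×0.26×0.465 = 0.1366 m³/s
Panel 2-3: Δb = 0.2 m, d̄ = (0.41+0.45)/2 = 0.43, v̄ = (0.59+0.59)/2 = 0.59 → q = 0.2×0.43×0.59 = 0.05074 m³/s
Panel 3-4: Δb = 0.83 m, d̄ = (0.45+0.28)/2 = 0.365, v̄ = (0.59+0.53)/2 = 0.56 → q = 0.83×0.365×0.56 = 0.1697 m³/s
Panel 4-5: Δb = 0.42 m, d̄ = (0.28+0.10)/2 = 0.19, v̄ = (0.53+0.33)/2 = 0.43 → q = 0.42×0.19×0.43 = 0.03431 m³/s
Q = Σ q = 0.3913 m³/s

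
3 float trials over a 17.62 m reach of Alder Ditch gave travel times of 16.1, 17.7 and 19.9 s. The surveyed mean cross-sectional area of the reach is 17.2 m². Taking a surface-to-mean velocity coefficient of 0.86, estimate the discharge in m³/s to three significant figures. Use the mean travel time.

t̄ = (16.1 + 17.7 + 19.9) / 3 = 17.9 s
v_surface = L / t̄ = 17.62 / 17.9 = 0.9844 m/s
v_mean = 0.86 × 0.9844 = 0.8465 m/s
Q = A × v_mean = 17.2 × 0.8465 = 14.56 m³/s

14.6 m³/s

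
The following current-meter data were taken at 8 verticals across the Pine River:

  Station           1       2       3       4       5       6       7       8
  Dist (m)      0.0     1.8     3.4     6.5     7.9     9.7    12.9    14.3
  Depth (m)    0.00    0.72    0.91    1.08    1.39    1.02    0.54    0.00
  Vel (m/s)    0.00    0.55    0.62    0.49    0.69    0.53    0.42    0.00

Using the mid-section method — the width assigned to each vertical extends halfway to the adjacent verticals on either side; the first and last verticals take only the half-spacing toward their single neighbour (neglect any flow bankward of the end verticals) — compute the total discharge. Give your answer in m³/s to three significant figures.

w_2 = (3.4 − 0.0)/2 = 1.7 m; q_2 = 0.55 × 0.72 × 1.7 = 0.6732 m³/s
w_3 = (6.5 − 1.8)/2 = 2.35 m; q_3 = 0.62 × 0.91 × 2.35 = 1.326 m³/s
w_4 = (7.9 − 3.4)/2 = 2.25 m; q_4 = 0.49 × 1.08 × 2.25 = 1.191 m³/s
w_5 = (9.7 − 6.5)/2 = 1.6 m; q_5 = 0.69 × 1.39 × 1.6 = 1.535 m³/s
w_6 = (12.9 − 7.9)/2 = 2.5 m; q_6 = 0.53 × 1.02 × 2.5 = 1.352 m³/s
w_7 = (14.3 − 9.7)/2 = 2.3 m; q_7 = 0.42 × 0.54 × 2.3 = 0.5216 m³/s
Stations 1, 8 contribute zero (depth or velocity is 0).
Q = Σ qᵢ = 6.597 m³/s

6.60 m³/s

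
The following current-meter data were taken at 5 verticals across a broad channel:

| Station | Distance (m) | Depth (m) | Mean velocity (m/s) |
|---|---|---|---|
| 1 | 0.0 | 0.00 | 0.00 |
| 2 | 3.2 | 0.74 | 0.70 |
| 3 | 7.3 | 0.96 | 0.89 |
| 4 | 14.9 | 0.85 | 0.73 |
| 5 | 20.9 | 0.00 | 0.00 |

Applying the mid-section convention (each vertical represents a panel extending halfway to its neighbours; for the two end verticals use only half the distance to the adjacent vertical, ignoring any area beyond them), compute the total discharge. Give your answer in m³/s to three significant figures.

11.1 m³/s

w_2 = (7.3 − 0.0)/2 = 3.65 m; q_2 = 0.70 × 0.74 × 3.65 = 1.891 m³/s
w_3 = (14.9 − 3.2)/2 = 5.85 m; q_3 = 0.89 × 0.96 × 5.85 = 4.998 m³/s
w_4 = (20.9 − 7.3)/2 = 6.8 m; q_4 = 0.73 × 0.85 × 6.8 = 4.219 m³/s
Stations 1, 5 contribute zero (depth or velocity is 0).
Q = Σ qᵢ = 11.11 m³/s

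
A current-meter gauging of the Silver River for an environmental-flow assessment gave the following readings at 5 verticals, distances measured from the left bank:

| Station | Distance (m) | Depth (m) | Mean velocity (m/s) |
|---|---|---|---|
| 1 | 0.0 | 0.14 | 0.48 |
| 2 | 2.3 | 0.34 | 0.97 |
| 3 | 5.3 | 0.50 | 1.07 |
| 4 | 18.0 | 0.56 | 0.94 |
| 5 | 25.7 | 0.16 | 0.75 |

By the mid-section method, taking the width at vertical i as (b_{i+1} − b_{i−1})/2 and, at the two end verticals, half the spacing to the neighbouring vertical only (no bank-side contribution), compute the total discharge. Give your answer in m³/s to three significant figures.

w_1 = (2.3 − 0.0)/2 = 1.15 m; q_1 = 0.48 × 0.14 × 1.15 = 0.07728 m³/s
w_2 = (5.3 − 0.0)/2 = 2.65 m; q_2 = 0.97 × 0.34 × 2.65 = 0.8740 m³/s
w_3 = (18.0 − 2.3)/2 = 7.85 m; q_3 = 1.07 × 0.50 × 7.85 = 4.200 m³/s
w_4 = (25.7 − 5.3)/2 = 10.2 m; q_4 = 0.94 × 0.56 × 10.2 = 5.369 m³/s
w_5 = (25.7 − 18.0)/2 = 3.85 m; q_5 = 0.75 × 0.16 × 3.85 = 0.4620 m³/s
Q = Σ qᵢ = 10.98 m³/s

11.0 m³/s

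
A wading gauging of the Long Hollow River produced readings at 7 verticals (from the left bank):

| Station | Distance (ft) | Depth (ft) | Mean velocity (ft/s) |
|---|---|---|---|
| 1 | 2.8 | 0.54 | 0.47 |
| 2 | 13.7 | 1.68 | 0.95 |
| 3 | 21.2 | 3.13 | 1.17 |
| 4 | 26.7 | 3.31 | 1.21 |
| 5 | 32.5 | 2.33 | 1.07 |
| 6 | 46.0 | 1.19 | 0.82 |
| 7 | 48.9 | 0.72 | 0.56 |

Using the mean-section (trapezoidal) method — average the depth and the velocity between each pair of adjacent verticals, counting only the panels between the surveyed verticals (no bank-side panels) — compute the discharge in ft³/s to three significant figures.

91.8 ft³/s

Panel 1-2: Δb = 10.9 ft, d̄ = (0.54+1.68)/2 = 1.11, v̄ = (0.47+0.95)/2 = 0.71 → q = 10.9×1.11×0.71 = 8.590 ft³/s
Panel 2-3: Δb = 7.5 ft, d̄ = (1.68+3.13)/2 = 2.405, v̄ = (0.95+1.17)/2 = 1.06 → q = 7.5×2.405×1.06 = 19.12 ft³/s
Panel 3-4: Δb = 5.5 ft, d̄ = (3.13+3.31)/2 = 3.22, v̄ = (1.17+1.21)/2 = 1.19 → q = 5.5×3.22×1.19 = 21.07 ft³/s
Panel 4-5: Δb = 5.8 ft, d̄ = (3.31+2.33)/2 = 2.82, v̄ = (1.21+1.07)/2 = 1.14 → q = 5.8×2.82×1.14 = 18.65 ft³/s
Panel 5-6: Δb = 13.5 ft, d̄ = (2.33+1.19)/2 = 1.76, v̄ = (1.07+0.82)/2 = 0.945 → q = 13.5×1.76×0.945 = 22.45 ft³/s
Panel 6-7: Δb = 2.9 ft, d̄ = (1.19+0.72)/2 = 0.955, v̄ = (0.82+0.56)/2 = 0.69 → q = 2.9×0.955×0.69 = 1.911 ft³/s
Q = Σ q = 91.79 ft³/s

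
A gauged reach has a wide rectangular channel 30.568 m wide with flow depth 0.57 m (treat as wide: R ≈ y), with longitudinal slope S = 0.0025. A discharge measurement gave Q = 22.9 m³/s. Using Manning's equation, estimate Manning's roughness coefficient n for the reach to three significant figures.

0.0262

A = b·y = 30.568 × 0.57 = 17.42 m²
Wide channel: R ≈ y = 0.57 m
n = (1/Q)·A·R^(2/3)·S^(1/2) = (1/22.9) × 17.42 × 0.6875 × 0.05000 = 0.02615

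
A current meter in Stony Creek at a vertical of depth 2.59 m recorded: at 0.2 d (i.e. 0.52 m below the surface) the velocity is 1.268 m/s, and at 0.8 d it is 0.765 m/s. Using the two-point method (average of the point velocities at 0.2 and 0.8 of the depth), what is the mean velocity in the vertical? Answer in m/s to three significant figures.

1.02 m/s

v̄ = (1.268 + 0.765) / 2 = 1.017 m/s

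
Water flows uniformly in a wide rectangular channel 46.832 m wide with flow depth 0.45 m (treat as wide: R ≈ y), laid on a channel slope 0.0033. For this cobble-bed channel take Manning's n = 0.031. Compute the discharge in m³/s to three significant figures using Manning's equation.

A = b·y = 46.832 × 0.45 = 21.07 m²
Wide channel: R ≈ y = 0.45 m
Q = (1/n)·A·R^(2/3)·S^(1/2) = (1/0.031) × 21.07 × 0.4500^(2/3) × 0.0033^(1/2) = 22.93 m³/s

22.9 m³/s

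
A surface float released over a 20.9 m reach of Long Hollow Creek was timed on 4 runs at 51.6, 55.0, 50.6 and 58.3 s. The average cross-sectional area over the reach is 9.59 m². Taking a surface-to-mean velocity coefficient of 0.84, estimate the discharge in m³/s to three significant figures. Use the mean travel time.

t̄ = (51.6 + 55.0 + 50.6 + 58.3) / 4 = 53.875 s
v_surface = L / t̄ = 20.9 / 53.875 = 0.3879 m/s
v_mean = 0.84 × 0.3879 = 0.3259 m/s
Q = A × v_mean = 9.59 × 0.3259 = 3.125 m³/s

3.13 m³/s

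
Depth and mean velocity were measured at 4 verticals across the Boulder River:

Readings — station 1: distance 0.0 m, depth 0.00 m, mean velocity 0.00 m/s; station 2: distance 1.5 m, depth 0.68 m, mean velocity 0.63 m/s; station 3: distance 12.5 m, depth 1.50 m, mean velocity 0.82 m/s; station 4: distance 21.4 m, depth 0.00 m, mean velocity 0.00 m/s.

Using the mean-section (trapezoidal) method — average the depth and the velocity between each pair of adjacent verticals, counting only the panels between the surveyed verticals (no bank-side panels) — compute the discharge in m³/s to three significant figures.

Panel 1-2: Δb = 1.5 m, d̄ = (0.00+0.68)/2 = 0.34, v̄ = (0.00+0.63)/2 = 0.315 → q = 1.5×0.34×0.315 = 0.1607 m³/s
Panel 2-3: Δb = 11 m, d̄ = (0.68+1.50)/2 = 1.09, v̄ = (0.63+0.82)/2 = 0.725 → q = 11×1.09×0.725 = 8.693 m³/s
Panel 3-4: Δb = 8.9 m, d̄ = (1.50+0.00)/2 = 0.75, v̄ = (0.82+0.00)/2 = 0.41 → q = 8.9×0.75×0.41 = 2.737 m³/s
Q = Σ q = 11.59 m³/s

11.6 m³/s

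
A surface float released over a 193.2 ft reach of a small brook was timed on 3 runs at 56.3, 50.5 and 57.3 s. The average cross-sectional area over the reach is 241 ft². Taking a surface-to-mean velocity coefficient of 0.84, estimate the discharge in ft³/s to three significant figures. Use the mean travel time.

715 ft³/s

t̄ = (56.3 + 50.5 + 57.3) / 3 = 54.7 s
v_surface = L / t̄ = 193.2 / 54.7 = 3.532 ft/s
v_mean = 0.84 × 3.532 = 2.967 ft/s
Q = A × v_mean = 241 × 2.967 = 715.0 ft³/s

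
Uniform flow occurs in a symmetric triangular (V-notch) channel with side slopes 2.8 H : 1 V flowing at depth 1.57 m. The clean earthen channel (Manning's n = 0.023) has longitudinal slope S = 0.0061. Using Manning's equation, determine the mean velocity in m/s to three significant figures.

2.78 m/s

A = z·y² = 2.8×1.57² = 6.902 m²
P = 2y√(1+z²) = 2×1.57×√(1+2.8²) = 9.336 m
R = A/P = 6.902/9.336 = 0.7393 m
Q = (1/n)·A·R^(2/3)·S^(1/2) = (1/0.023) × 6.902 × 0.7393^(2/3) × 0.0061^(1/2) = 19.16 m³/s
V = Q/A = 19.16/6.902 = 2.776 m/s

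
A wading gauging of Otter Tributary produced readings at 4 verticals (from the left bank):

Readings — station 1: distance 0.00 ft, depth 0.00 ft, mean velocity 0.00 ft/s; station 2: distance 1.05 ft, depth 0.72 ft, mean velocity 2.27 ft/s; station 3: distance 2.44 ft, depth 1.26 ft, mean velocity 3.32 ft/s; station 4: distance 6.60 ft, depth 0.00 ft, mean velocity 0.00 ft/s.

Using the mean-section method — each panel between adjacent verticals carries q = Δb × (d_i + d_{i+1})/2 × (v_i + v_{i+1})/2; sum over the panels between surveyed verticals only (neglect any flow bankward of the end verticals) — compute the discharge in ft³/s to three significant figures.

8.63 ft³/s

Panel 1-2: Δb = 1.05 ft, d̄ = (0.00+0.72)/2 = 0.36, v̄ = (0.00+2.27)/2 = 1.135 → q = 1.05×0.36×1.135 = 0.4290 ft³/s
Panel 2-3: Δb = 1.39 ft, d̄ = (0.72+1.26)/2 = 0.99, v̄ = (2.27+3.32)/2 = 2.795 → q = 1.39×0.99×2.795 = 3.846 ft³/s
Panel 3-4: Δb = 4.16 ft, d̄ = (1.26+0.00)/2 = 0.63, v̄ = (3.32+0.00)/2 = 1.66 → q = 4.16×0.63×1.66 = 4.351 ft³/s
Q = Σ q = 8.626 ft³/s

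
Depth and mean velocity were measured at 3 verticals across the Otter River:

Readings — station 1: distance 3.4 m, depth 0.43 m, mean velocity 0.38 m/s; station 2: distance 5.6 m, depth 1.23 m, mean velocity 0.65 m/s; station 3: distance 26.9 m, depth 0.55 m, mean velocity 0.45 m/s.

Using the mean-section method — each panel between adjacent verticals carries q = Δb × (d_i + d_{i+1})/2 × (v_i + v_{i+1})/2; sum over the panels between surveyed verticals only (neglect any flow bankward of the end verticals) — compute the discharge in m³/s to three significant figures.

Panel 1-2: Δb = 2.2 m, d̄ = (0.43+1.23)/2 = 0.83, v̄ = (0.38+0.65)/2 = 0.515 → q = 2.2×0.83×0.515 = 0.9404 m³/s
Panel 2-3: Δb = 21.3 m, d̄ = (1.23+0.55)/2 = 0.89, v̄ = (0.65+0.45)/2 = 0.55 → q = 21.3×0.89×0.55 = 10.43 m³/s
Q = Σ q = 11.37 m³/s

11.4 m³/s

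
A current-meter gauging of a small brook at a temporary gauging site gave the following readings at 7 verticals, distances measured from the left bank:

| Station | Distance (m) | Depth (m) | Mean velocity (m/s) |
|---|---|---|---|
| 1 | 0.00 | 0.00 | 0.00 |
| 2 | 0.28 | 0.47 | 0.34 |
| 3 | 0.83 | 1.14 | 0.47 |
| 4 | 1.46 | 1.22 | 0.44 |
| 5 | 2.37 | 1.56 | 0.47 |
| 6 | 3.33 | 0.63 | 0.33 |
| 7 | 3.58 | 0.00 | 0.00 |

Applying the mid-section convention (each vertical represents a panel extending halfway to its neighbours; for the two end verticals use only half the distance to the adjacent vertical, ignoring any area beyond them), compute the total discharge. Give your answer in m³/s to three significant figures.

1.61 m³/s

w_2 = (0.83 − 0.00)/2 = 0.415 m; q_2 = 0.34 × 0.47 × 0.415 = 0.06632 m³/s
w_3 = (1.46 − 0.28)/2 = 0.59 m; q_3 = 0.47 × 1.14 × 0.59 = 0.3161 m³/s
w_4 = (2.37 − 0.83)/2 = 0.77 m; q_4 = 0.44 × 1.22 × 0.77 = 0.4133 m³/s
w_5 = (3.33 − 1.46)/2 = 0.935 m; q_5 = 0.47 × 1.56 × 0.935 = 0.6855 m³/s
w_6 = (3.58 − 2.37)/2 = 0.605 m; q_6 = 0.33 × 0.63 × 0.605 = 0.1258 m³/s
Stations 1, 7 contribute zero (depth or velocity is 0).
Q = Σ qᵢ = 1.607 m³/s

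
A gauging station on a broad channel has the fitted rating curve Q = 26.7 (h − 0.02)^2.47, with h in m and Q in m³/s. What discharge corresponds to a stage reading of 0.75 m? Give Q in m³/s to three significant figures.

Q = 26.7 × (0.75 − 0.02)^2.47 = 26.7 × 0.73^2.47 = 12.27 m³/s

12.3 m³/s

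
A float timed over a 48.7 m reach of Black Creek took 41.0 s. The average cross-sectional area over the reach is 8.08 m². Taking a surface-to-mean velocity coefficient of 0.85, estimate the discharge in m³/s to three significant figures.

8.16 m³/s

v_surface = L / t̄ = 48.7 / 41 = 1.188 m/s
v_mean = 0.85 × 1.188 = 1.010 m/s
Q = A × v_mean = 8.08 × 1.010 = 8.158 m³/s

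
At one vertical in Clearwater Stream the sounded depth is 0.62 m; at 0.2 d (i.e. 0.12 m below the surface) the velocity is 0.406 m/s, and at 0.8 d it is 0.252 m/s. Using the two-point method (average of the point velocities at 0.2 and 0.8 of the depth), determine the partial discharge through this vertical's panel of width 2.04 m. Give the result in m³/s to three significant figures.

v̄ = (0.406 + 0.252) / 2 = 0.3290 m/s
q = v̄ × d × w = 0.3290 × 0.62 × 2.04 = 0.4161 m³/s

0.416 m³/s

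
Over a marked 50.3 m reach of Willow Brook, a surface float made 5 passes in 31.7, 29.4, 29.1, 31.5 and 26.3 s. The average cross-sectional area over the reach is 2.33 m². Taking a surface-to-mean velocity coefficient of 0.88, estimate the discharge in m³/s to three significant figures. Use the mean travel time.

3.48 m³/s

t̄ = (31.7 + 29.4 + 29.1 + 31.5 + 26.3) / 5 = 29.6 s
v_surface = L / t̄ = 50.3 / 29.6 = 1.699 m/s
v_mean = 0.88 × 1.699 = 1.495 m/s
Q = A × v_mean = 2.33 × 1.495 = 3.484 m³/s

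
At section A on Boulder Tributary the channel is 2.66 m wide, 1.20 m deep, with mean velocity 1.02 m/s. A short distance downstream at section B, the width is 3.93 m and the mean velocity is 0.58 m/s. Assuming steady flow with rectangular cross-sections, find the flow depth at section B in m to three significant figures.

1.43 m

Q = A₁V₁ = (2.66×1.20) × 1.02 = 3.256 m³/s
d₂ = Q/(b₂ V₂) = 3.256/(3.93×0.58) = 1.428 m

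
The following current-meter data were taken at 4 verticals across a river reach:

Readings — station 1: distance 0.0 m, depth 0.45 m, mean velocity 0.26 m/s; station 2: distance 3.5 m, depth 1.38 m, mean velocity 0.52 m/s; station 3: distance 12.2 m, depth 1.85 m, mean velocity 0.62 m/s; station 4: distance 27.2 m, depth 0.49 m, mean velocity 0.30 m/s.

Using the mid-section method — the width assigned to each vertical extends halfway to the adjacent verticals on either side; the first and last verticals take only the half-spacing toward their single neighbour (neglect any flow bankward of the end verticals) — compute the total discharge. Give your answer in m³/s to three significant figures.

19.3 m³/s

w_1 = (3.5 − 0.0)/2 = 1.75 m; q_1 = 0.26 × 0.45 × 1.75 = 0.2048 m³/s
w_2 = (12.2 − 0.0)/2 = 6.1 m; q_2 = 0.52 × 1.38 × 6.1 = 4.377 m³/s
w_3 = (27.2 − 3.5)/2 = 11.85 m; q_3 = 0.62 × 1.85 × 11.85 = 13.59 m³/s
w_4 = (27.2 − 12.2)/2 = 7.5 m; q_4 = 0.30 × 0.49 × 7.5 = 1.103 m³/s
Q = Σ qᵢ = 19.28 m³/s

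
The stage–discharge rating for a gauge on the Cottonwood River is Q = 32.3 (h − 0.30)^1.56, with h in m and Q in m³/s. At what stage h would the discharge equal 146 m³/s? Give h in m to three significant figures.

h − h₀ = (Q/C)^(1/b) = (146/32.3)^(1/1.56) = 2.630 m
h = 0.30 + 2.630 = 2.930 m

2.93 m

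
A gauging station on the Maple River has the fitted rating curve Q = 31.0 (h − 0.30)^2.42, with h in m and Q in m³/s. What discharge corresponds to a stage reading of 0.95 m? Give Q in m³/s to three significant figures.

Q = 31.0 × (0.95 − 0.30)^2.42 = 31.0 × 0.65^2.42 = 10.93 m³/s

10.9 m³/s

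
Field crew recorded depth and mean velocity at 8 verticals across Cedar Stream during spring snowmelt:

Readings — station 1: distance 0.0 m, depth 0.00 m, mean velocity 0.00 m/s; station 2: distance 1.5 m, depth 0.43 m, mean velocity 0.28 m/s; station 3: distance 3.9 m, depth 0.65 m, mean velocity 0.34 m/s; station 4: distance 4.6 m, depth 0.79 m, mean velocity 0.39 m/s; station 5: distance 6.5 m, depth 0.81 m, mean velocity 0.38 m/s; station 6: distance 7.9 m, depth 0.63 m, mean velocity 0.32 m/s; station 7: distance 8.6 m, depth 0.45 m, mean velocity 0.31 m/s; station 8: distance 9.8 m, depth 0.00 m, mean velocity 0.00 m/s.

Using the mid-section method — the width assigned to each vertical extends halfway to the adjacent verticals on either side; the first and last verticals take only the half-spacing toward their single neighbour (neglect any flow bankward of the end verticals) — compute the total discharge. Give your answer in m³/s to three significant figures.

1.83 m³/s

w_2 = (3.9 − 0.0)/2 = 1.95 m; q_2 = 0.28 × 0.43 × 1.95 = 0.2348 m³/s
w_3 = (4.6 − 1.5)/2 = 1.55 m; q_3 = 0.34 × 0.65 × 1.55 = 0.3426 m³/s
w_4 = (6.5 − 3.9)/2 = 1.3 m; q_4 = 0.39 × 0.79 × 1.3 = 0.4005 m³/s
w_5 = (7.9 − 4.6)/2 = 1.65 m; q_5 = 0.38 × 0.81 × 1.65 = 0.5079 m³/s
w_6 = (8.6 − 6.5)/2 = 1.05 m; q_6 = 0.32 × 0.63 × 1.05 = 0.2117 m³/s
w_7 = (9.8 − 7.9)/2 = 0.95 m; q_7 = 0.31 × 0.45 × 0.95 = 0.1325 m³/s
Stations 1, 8 contribute zero (depth or velocity is 0).
Q = Σ qᵢ = 1.830 m³/s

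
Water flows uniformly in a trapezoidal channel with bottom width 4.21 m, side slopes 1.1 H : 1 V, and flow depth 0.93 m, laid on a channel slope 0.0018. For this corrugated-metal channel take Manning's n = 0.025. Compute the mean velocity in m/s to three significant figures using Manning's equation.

A = (b + z·y)·y = (4.21 + 1.1×0.93)×0.93 = 4.867 m²
P = b + 2y√(1+z²) = 4.21 + 2×0.93×√(1+1.1²) = 6.975 m
R = A/P = 4.867/6.975 = 0.6977 m
Q = (1/n)·A·R^(2/3)·S^(1/2) = (1/0.025) × 4.867 × 0.6977^(2/3) × 0.0018^(1/2) = 6.497 m³/s
V = Q/A = 6.497/4.867 = 1.335 m/s

1.34 m/s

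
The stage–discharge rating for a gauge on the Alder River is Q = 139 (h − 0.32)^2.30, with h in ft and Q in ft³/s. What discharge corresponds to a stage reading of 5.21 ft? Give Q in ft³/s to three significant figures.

Q = 139 × (5.21 − 0.32)^2.30 = 139 × 4.89^2.30 = 5351 ft³/s

5350 ft³/s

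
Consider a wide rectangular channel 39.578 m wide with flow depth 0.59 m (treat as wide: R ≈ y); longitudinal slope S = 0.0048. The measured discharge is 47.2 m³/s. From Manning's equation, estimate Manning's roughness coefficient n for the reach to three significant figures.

A = b·y = 39.578 × 0.59 = 23.35 m²
Wide channel: R ≈ y = 0.59 m
n = (1/Q)·A·R^(2/3)·S^(1/2) = (1/47.2) × 23.35 × 0.7035 × 0.06928 = 0.02411

0.0241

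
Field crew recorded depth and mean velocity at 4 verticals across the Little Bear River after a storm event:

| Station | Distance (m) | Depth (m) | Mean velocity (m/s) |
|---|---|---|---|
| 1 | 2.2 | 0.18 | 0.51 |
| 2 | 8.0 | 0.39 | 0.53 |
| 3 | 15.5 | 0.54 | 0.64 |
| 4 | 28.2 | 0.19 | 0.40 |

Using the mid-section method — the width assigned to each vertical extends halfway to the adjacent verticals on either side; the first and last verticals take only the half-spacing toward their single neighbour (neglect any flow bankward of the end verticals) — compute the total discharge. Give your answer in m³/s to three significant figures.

5.61 m³/s

w_1 = (8.0 − 2.2)/2 = 2.9 m; q_1 = 0.51 × 0.18 × 2.9 = 0.2662 m³/s
w_2 = (15.5 − 2.2)/2 = 6.65 m; q_2 = 0.53 × 0.39 × 6.65 = 1.375 m³/s
w_3 = (28.2 − 8.0)/2 = 10.1 m; q_3 = 0.64 × 0.54 × 10.1 = 3.491 m³/s
w_4 = (28.2 − 15.5)/2 = 6.35 m; q_4 = 0.40 × 0.19 × 6.35 = 0.4826 m³/s
Q = Σ qᵢ = 5.614 m³/s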